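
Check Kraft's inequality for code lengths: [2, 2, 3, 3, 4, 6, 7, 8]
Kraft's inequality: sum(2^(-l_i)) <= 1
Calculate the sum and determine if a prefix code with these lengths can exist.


Sum = 2^(-2) + 2^(-2) + 2^(-3) + 2^(-3) + 2^(-4) + 2^(-6) + 2^(-7) + 2^(-8)
    = 0.25 + 0.25 + 0.125 + 0.125 + 0.0625 + 0.015625 + 0.0078125 + 0.00390625
    = 215/256 = 0.83984375
Since 0.83984375 <= 1, Kraft's inequality IS satisfied.
A prefix code with these lengths CAN exist.

Kraft sum = 0.83984375. Satisfied.


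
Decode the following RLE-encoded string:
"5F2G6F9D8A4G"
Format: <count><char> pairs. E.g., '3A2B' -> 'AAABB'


Expanding each <count><char> pair:
  5F -> 'FFFFF'
  2G -> 'GG'
  6F -> 'FFFFFF'
  9D -> 'DDDDDDDDD'
  8A -> 'AAAAAAAA'
  4G -> 'GGGG'

Decoded = FFFFFGGFFFFFFDDDDDDDDDAAAAAAAAGGGG


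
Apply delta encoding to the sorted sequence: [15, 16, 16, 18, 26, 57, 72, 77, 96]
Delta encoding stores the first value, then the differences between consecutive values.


First value: 15
Deltas:
  16 - 15 = 1
  16 - 16 = 0
  18 - 16 = 2
  26 - 18 = 8
  57 - 26 = 31
  72 - 57 = 15
  77 - 72 = 5
  96 - 77 = 19


Delta encoded: [15, 1, 0, 2, 8, 31, 15, 5, 19]


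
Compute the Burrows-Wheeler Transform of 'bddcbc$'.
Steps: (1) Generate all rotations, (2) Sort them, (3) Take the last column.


Rotations (sorted):
  0: $bddcbc -> last char: c
  1: bc$bddc -> last char: c
  2: bddcbc$ -> last char: $
  3: c$bddcb -> last char: b
  4: cbc$bdd -> last char: d
  5: dcbc$bd -> last char: d
  6: ddcbc$b -> last char: b


BWT = cc$bddb


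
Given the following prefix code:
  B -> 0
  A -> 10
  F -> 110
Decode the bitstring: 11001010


Decoding step by step:
Bits 110 -> F
Bits 0 -> B
Bits 10 -> A
Bits 10 -> A


Decoded message: FBAA


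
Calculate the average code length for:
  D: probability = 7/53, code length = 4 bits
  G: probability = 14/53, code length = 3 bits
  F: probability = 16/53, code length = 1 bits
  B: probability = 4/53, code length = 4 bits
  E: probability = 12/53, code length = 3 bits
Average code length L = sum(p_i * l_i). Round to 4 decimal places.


Weighted contributions p_i * l_i:
  D: (7/53) * 4 = 28/53
  G: (14/53) * 3 = 42/53
  F: (16/53) * 1 = 16/53
  B: (4/53) * 4 = 16/53
  E: (12/53) * 3 = 36/53
Sum = (28 + 42 + 16 + 16 + 36)/53 = 138/53

L = 138/53 = 2.6038 bits/symbol


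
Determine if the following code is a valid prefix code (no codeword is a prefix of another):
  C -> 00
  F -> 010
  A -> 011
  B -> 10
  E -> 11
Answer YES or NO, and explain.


Checking each pair (does one codeword prefix another?):
  C='00' vs F='010': no prefix
  C='00' vs A='011': no prefix
  C='00' vs B='10': no prefix
  C='00' vs E='11': no prefix
  F='010' vs C='00': no prefix
  F='010' vs A='011': no prefix
  F='010' vs B='10': no prefix
  F='010' vs E='11': no prefix
  A='011' vs C='00': no prefix
  A='011' vs F='010': no prefix
  A='011' vs B='10': no prefix
  A='011' vs E='11': no prefix
  B='10' vs C='00': no prefix
  B='10' vs F='010': no prefix
  B='10' vs A='011': no prefix
  B='10' vs E='11': no prefix
  E='11' vs C='00': no prefix
  E='11' vs F='010': no prefix
  E='11' vs A='011': no prefix
  E='11' vs B='10': no prefix
No violation found over all pairs.

YES -- this is a valid prefix code. No codeword is a prefix of any other codeword.


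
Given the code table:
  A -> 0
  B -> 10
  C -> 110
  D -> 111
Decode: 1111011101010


Decoding:
111 -> D
10 -> B
111 -> D
0 -> A
10 -> B
10 -> B


Result: DBDABB


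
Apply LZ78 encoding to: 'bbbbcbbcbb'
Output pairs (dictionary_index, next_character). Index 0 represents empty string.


LZ78 encoding steps:
Dictionary: {0: ''}
Step 1: w='' (idx 0), next='b' -> output (0, 'b'), add 'b' as idx 1
Step 2: w='b' (idx 1), next='b' -> output (1, 'b'), add 'bb' as idx 2
Step 3: w='b' (idx 1), next='c' -> output (1, 'c'), add 'bc' as idx 3
Step 4: w='bb' (idx 2), next='c' -> output (2, 'c'), add 'bbc' as idx 4
Step 5: w='bb' (idx 2), end of input -> output (2, '')


Encoded: [(0, 'b'), (1, 'b'), (1, 'c'), (2, 'c'), (2, '')]


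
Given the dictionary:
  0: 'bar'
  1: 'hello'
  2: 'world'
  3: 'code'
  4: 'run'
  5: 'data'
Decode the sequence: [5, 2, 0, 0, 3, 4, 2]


Look up each index in the dictionary:
  5 -> 'data'
  2 -> 'world'
  0 -> 'bar'
  0 -> 'bar'
  3 -> 'code'
  4 -> 'run'
  2 -> 'world'

Decoded: "data world bar bar code run world"


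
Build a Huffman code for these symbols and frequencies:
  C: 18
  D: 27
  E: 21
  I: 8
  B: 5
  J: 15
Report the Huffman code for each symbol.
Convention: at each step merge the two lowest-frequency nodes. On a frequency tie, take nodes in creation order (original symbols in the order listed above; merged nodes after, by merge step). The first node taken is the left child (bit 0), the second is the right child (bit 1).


Huffman tree construction:
Step 1: Merge B(5) + I(8) = 13
Step 2: Merge (B+I)(13) + J(15) = 28
Step 3: Merge C(18) + E(21) = 39
Step 4: Merge D(27) + ((B+I)+J)(28) = 55
Step 5: Merge (C+E)(39) + (D+((B+I)+J))(55) = 94
Read each symbol's code off the tree from the root (left child = 0, right child = 1).

Codes:
  C: 00 (length 2)
  D: 10 (length 2)
  E: 01 (length 2)
  I: 1101 (length 4)
  B: 1100 (length 4)
  J: 111 (length 3)
Average code length: 229/94 = 2.4362 bits/symbol


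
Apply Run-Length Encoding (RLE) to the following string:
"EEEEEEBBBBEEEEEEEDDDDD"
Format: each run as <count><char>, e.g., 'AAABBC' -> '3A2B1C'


Scanning runs left to right:
  i=0: run of 'E' x 6 -> '6E'
  i=6: run of 'B' x 4 -> '4B'
  i=10: run of 'E' x 7 -> '7E'
  i=17: run of 'D' x 5 -> '5D'

RLE = 6E4B7E5D


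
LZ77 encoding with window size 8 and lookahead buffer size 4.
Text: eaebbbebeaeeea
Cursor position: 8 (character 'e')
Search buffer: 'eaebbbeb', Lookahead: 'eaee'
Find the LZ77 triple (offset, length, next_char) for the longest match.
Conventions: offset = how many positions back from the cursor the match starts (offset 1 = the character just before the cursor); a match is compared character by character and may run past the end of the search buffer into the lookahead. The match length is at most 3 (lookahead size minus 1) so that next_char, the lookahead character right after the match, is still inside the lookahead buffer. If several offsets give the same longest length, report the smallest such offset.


Try each offset into the search buffer:
  offset=1 (pos 7, char 'b'): match length 0
  offset=2 (pos 6, char 'e'): match length 1
  offset=3 (pos 5, char 'b'): match length 0
  offset=4 (pos 4, char 'b'): match length 0
  offset=5 (pos 3, char 'b'): match length 0
  offset=6 (pos 2, char 'e'): match length 1
  offset=7 (pos 1, char 'a'): match length 0
  offset=8 (pos 0, char 'e'): match length 3
Longest match has length 3 at offset 8.
next_char = character at position 8 + 3 = 11 -> 'e'

Best match: offset=8, length=3 (matching 'eae' starting at position 0)
LZ77 triple: (8, 3, 'e')


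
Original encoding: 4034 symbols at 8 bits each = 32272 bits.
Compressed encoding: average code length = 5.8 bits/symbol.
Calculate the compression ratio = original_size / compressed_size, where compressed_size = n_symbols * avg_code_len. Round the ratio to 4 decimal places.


original_size = n_symbols * orig_bits = 4034 * 8 = 32272 bits
compressed_size = n_symbols * avg_code_len = 4034 * 5.8 = 23397.2 bits
ratio = original_size / compressed_size = 32272 / 23397.2 = 1.3793

Compression ratio = 1.3793


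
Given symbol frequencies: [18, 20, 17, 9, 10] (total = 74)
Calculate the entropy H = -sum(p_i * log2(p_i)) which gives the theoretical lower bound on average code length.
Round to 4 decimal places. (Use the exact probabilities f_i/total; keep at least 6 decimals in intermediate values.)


Per-symbol terms -p_i * log2(p_i) with p_i = f_i/74:
  p = 18/74 = 0.243243: log2(p) = -2.039528, -p*log2(p) = 0.496101
  p = 20/74 = 0.270270: log2(p) = -1.887525, -p*log2(p) = 0.510142
  p = 17/74 = 0.229730: log2(p) = -2.121991, -p*log2(p) = 0.487484
  p = 9/74 = 0.121622: log2(p) = -3.039528, -p*log2(p) = 0.369672
  p = 10/74 = 0.135135: log2(p) = -2.887525, -p*log2(p) = 0.390206
H = 0.496101 + 0.510142 + 0.487484 + 0.369672 + 0.390206 = 2.253605

H = 2.2536 bits/symbol


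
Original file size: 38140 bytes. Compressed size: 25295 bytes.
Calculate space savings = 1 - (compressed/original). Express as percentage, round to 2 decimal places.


ratio = compressed/original = 25295/38140 = 0.663214
savings = 1 - ratio = 1 - 0.663214 = 0.336786
as a percentage: 0.336786 * 100 = 33.68%

Space savings = 1 - 25295/38140 = 33.68%


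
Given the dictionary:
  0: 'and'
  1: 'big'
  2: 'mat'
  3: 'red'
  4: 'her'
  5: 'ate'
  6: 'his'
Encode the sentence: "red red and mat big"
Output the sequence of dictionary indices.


Look up each word in the dictionary:
  'red' -> 3
  'red' -> 3
  'and' -> 0
  'mat' -> 2
  'big' -> 1

Encoded: [3, 3, 0, 2, 1]


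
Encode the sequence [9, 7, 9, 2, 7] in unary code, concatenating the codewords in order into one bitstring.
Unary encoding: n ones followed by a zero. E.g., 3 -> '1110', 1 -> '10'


Encode each number as n ones followed by a terminating 0:
  9 -> 1111111110 (10 bits)
  7 -> 11111110 (8 bits)
  9 -> 1111111110 (10 bits)
  2 -> 110 (3 bits)
  7 -> 11111110 (8 bits)
Total length = 10 + 8 + 10 + 3 + 8 = 39 bits.

Unary([9, 7, 9, 2, 7]) = 111111111011111110111111111011011111110 (39 bits)


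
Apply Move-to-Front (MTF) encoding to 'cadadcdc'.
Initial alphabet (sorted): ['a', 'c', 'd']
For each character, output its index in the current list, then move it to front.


MTF encoding:
'c': index 1 in ['a', 'c', 'd'] -> ['c', 'a', 'd']
'a': index 1 in ['c', 'a', 'd'] -> ['a', 'c', 'd']
'd': index 2 in ['a', 'c', 'd'] -> ['d', 'a', 'c']
'a': index 1 in ['d', 'a', 'c'] -> ['a', 'd', 'c']
'd': index 1 in ['a', 'd', 'c'] -> ['d', 'a', 'c']
'c': index 2 in ['d', 'a', 'c'] -> ['c', 'd', 'a']
'd': index 1 in ['c', 'd', 'a'] -> ['d', 'c', 'a']
'c': index 1 in ['d', 'c', 'a'] -> ['c', 'd', 'a']


Output: [1, 1, 2, 1, 1, 2, 1, 1]


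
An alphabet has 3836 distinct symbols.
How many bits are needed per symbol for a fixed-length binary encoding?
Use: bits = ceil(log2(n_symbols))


log2(3836) = 11.9054
Bracket: 2^11 = 2048 < 3836 <= 2^12 = 4096
So ceil(log2(3836)) = 12

bits = ceil(log2(3836)) = ceil(11.9054) = 12 bits


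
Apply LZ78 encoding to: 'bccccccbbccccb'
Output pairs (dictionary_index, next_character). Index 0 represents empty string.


LZ78 encoding steps:
Dictionary: {0: ''}
Step 1: w='' (idx 0), next='b' -> output (0, 'b'), add 'b' as idx 1
Step 2: w='' (idx 0), next='c' -> output (0, 'c'), add 'c' as idx 2
Step 3: w='c' (idx 2), next='c' -> output (2, 'c'), add 'cc' as idx 3
Step 4: w='cc' (idx 3), next='c' -> output (3, 'c'), add 'ccc' as idx 4
Step 5: w='b' (idx 1), next='b' -> output (1, 'b'), add 'bb' as idx 5
Step 6: w='ccc' (idx 4), next='c' -> output (4, 'c'), add 'cccc' as idx 6
Step 7: w='b' (idx 1), end of input -> output (1, '')


Encoded: [(0, 'b'), (0, 'c'), (2, 'c'), (3, 'c'), (1, 'b'), (4, 'c'), (1, '')]


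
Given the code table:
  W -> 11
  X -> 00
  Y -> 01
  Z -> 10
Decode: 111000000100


Decoding:
11 -> W
10 -> Z
00 -> X
00 -> X
01 -> Y
00 -> X


Result: WZXXYX


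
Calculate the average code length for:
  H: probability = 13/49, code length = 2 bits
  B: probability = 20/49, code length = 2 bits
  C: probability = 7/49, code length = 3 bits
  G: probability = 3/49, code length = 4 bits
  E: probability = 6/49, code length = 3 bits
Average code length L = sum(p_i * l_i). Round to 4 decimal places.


Weighted contributions p_i * l_i:
  H: (13/49) * 2 = 26/49
  B: (20/49) * 2 = 40/49
  C: (7/49) * 3 = 21/49
  G: (3/49) * 4 = 12/49
  E: (6/49) * 3 = 18/49
Sum = (26 + 40 + 21 + 12 + 18)/49 = 117/49

L = 117/49 = 2.3878 bits/symbol


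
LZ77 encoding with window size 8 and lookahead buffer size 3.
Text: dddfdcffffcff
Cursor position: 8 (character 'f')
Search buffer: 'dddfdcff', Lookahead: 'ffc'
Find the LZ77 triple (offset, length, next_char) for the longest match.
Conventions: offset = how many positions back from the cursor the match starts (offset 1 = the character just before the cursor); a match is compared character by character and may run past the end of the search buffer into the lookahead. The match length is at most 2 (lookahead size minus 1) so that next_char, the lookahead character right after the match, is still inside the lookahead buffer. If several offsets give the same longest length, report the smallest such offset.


Try each offset into the search buffer:
  offset=1 (pos 7, char 'f'): match length 2
  offset=2 (pos 6, char 'f'): match length 2
  offset=3 (pos 5, char 'c'): match length 0
  offset=4 (pos 4, char 'd'): match length 0
  offset=5 (pos 3, char 'f'): match length 1
  offset=6 (pos 2, char 'd'): match length 0
  offset=7 (pos 1, char 'd'): match length 0
  offset=8 (pos 0, char 'd'): match length 0
Longest match has length 2, found at offsets 1, 2; take the smallest, offset 1.
next_char = character at position 8 + 2 = 10 -> 'c'

Best match: offset=1, length=2 (matching 'ff' starting at position 7)
LZ77 triple: (1, 2, 'c')


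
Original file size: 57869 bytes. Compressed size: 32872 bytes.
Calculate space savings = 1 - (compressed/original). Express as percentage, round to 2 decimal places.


ratio = compressed/original = 32872/57869 = 0.568042
savings = 1 - ratio = 1 - 0.568042 = 0.431958
as a percentage: 0.431958 * 100 = 43.2%

Space savings = 1 - 32872/57869 = 43.2%


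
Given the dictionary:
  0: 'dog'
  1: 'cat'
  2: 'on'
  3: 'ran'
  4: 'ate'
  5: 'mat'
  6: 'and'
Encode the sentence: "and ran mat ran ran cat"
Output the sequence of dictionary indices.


Look up each word in the dictionary:
  'and' -> 6
  'ran' -> 3
  'mat' -> 5
  'ran' -> 3
  'ran' -> 3
  'cat' -> 1

Encoded: [6, 3, 5, 3, 3, 1]


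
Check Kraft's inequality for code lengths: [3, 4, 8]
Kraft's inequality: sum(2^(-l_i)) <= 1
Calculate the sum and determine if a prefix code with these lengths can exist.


Sum = 2^(-3) + 2^(-4) + 2^(-8)
    = 0.125 + 0.0625 + 0.00390625
    = 49/256 = 0.19140625
Since 0.19140625 <= 1, Kraft's inequality IS satisfied.
A prefix code with these lengths CAN exist.

Kraft sum = 0.19140625. Satisfied.


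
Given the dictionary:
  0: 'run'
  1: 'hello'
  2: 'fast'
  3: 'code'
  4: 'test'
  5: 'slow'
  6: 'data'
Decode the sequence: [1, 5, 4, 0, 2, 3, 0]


Look up each index in the dictionary:
  1 -> 'hello'
  5 -> 'slow'
  4 -> 'test'
  0 -> 'run'
  2 -> 'fast'
  3 -> 'code'
  0 -> 'run'

Decoded: "hello slow test run fast code run"


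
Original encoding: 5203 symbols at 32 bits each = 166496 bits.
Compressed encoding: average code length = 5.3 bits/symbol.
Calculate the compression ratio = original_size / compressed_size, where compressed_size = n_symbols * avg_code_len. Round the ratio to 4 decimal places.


original_size = n_symbols * orig_bits = 5203 * 32 = 166496 bits
compressed_size = n_symbols * avg_code_len = 5203 * 5.3 = 27575.9 bits
ratio = original_size / compressed_size = 166496 / 27575.9 = 6.0377

Compression ratio = 6.0377


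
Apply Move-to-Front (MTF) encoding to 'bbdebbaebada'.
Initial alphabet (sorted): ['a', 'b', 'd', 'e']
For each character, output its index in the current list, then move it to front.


MTF encoding:
'b': index 1 in ['a', 'b', 'd', 'e'] -> ['b', 'a', 'd', 'e']
'b': index 0 in ['b', 'a', 'd', 'e'] -> ['b', 'a', 'd', 'e']
'd': index 2 in ['b', 'a', 'd', 'e'] -> ['d', 'b', 'a', 'e']
'e': index 3 in ['d', 'b', 'a', 'e'] -> ['e', 'd', 'b', 'a']
'b': index 2 in ['e', 'd', 'b', 'a'] -> ['b', 'e', 'd', 'a']
'b': index 0 in ['b', 'e', 'd', 'a'] -> ['b', 'e', 'd', 'a']
'a': index 3 in ['b', 'e', 'd', 'a'] -> ['a', 'b', 'e', 'd']
'e': index 2 in ['a', 'b', 'e', 'd'] -> ['e', 'a', 'b', 'd']
'b': index 2 in ['e', 'a', 'b', 'd'] -> ['b', 'e', 'a', 'd']
'a': index 2 in ['b', 'e', 'a', 'd'] -> ['a', 'b', 'e', 'd']
'd': index 3 in ['a', 'b', 'e', 'd'] -> ['d', 'a', 'b', 'e']
'a': index 1 in ['d', 'a', 'b', 'e'] -> ['a', 'd', 'b', 'e']


Output: [1, 0, 2, 3, 2, 0, 3, 2, 2, 2, 3, 1]


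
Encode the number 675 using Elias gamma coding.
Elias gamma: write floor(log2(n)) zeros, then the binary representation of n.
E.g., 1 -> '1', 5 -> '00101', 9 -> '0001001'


num_bits = floor(log2(675)) + 1 = 10
leading_zeros = num_bits - 1 = 9
binary(675) = 1010100011

Elias gamma(675) = '000000000' + '1010100011' = 0000000001010100011 (19 bits)


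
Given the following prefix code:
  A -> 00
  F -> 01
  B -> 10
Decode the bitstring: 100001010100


Decoding step by step:
Bits 10 -> B
Bits 00 -> A
Bits 01 -> F
Bits 01 -> F
Bits 01 -> F
Bits 00 -> A


Decoded message: BAFFFA


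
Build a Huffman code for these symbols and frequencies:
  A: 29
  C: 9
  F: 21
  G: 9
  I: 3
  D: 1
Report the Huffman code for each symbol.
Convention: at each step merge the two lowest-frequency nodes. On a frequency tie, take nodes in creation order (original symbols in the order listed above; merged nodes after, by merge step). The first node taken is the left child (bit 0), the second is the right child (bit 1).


Huffman tree construction:
Step 1: Merge D(1) + I(3) = 4
Step 2: Merge (D+I)(4) + C(9) = 13
Step 3: Merge G(9) + ((D+I)+C)(13) = 22
Step 4: Merge F(21) + (G+((D+I)+C))(22) = 43
Step 5: Merge A(29) + (F+(G+((D+I)+C)))(43) = 72
Read each symbol's code off the tree from the root (left child = 0, right child = 1).

Codes:
  A: 0 (length 1)
  C: 1111 (length 4)
  F: 10 (length 2)
  G: 110 (length 3)
  I: 11101 (length 5)
  D: 11100 (length 5)
Average code length: 154/72 = 2.1389 bits/symbol


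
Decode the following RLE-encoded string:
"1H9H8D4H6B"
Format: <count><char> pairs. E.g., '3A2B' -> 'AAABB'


Expanding each <count><char> pair:
  1H -> 'H'
  9H -> 'HHHHHHHHH'
  8D -> 'DDDDDDDD'
  4H -> 'HHHH'
  6B -> 'BBBBBB'

Decoded = HHHHHHHHHHDDDDDDDDHHHHBBBBBB


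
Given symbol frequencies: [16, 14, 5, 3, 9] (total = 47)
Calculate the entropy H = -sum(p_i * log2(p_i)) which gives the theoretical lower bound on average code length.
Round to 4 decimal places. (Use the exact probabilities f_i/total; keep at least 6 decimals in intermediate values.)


Per-symbol terms -p_i * log2(p_i) with p_i = f_i/47:
  p = 16/47 = 0.340426: log2(p) = -1.554589, -p*log2(p) = 0.529222
  p = 14/47 = 0.297872: log2(p) = -1.747234, -p*log2(p) = 0.520453
  p = 5/47 = 0.106383: log2(p) = -3.232661, -p*log2(p) = 0.343900
  p = 3/47 = 0.063830: log2(p) = -3.969626, -p*log2(p) = 0.253380
  p = 9/47 = 0.191489: log2(p) = -2.384664, -p*log2(p) = 0.456638
H = 0.529222 + 0.520453 + 0.343900 + 0.253380 + 0.456638 = 2.103593

H = 2.1036 bits/symbol


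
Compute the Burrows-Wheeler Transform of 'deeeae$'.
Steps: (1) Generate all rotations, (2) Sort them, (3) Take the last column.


Rotations (sorted):
  0: $deeeae -> last char: e
  1: ae$deee -> last char: e
  2: deeeae$ -> last char: $
  3: e$deeea -> last char: a
  4: eae$dee -> last char: e
  5: eeae$de -> last char: e
  6: eeeae$d -> last char: d


BWT = ee$aeed


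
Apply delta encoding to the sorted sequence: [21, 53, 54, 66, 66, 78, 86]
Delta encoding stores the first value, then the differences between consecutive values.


First value: 21
Deltas:
  53 - 21 = 32
  54 - 53 = 1
  66 - 54 = 12
  66 - 66 = 0
  78 - 66 = 12
  86 - 78 = 8


Delta encoded: [21, 32, 1, 12, 0, 12, 8]


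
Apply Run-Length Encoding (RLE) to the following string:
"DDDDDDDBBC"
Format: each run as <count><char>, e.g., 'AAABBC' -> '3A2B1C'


Scanning runs left to right:
  i=0: run of 'D' x 7 -> '7D'
  i=7: run of 'B' x 2 -> '2B'
  i=9: run of 'C' x 1 -> '1C'

RLE = 7D2B1C


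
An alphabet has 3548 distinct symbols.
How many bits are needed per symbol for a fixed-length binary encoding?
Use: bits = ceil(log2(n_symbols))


log2(3548) = 11.7928
Bracket: 2^11 = 2048 < 3548 <= 2^12 = 4096
So ceil(log2(3548)) = 12

bits = ceil(log2(3548)) = ceil(11.7928) = 12 bits


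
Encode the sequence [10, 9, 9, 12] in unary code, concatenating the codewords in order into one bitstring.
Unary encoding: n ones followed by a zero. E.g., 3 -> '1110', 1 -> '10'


Encode each number as n ones followed by a terminating 0:
  10 -> 11111111110 (11 bits)
  9 -> 1111111110 (10 bits)
  9 -> 1111111110 (10 bits)
  12 -> 1111111111110 (13 bits)
Total length = 11 + 10 + 10 + 13 = 44 bits.

Unary([10, 9, 9, 12]) = 11111111110111111111011111111101111111111110 (44 bits)


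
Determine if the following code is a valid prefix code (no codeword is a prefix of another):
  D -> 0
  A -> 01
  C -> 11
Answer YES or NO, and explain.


Checking each pair (does one codeword prefix another?):
  D='0' vs A='01': prefix -- VIOLATION

NO -- this is NOT a valid prefix code. D (0) is a prefix of A (01).


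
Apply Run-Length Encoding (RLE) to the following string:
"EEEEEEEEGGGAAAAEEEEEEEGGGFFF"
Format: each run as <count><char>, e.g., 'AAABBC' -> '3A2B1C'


Scanning runs left to right:
  i=0: run of 'E' x 8 -> '8E'
  i=8: run of 'G' x 3 -> '3G'
  i=11: run of 'A' x 4 -> '4A'
  i=15: run of 'E' x 7 -> '7E'
  i=22: run of 'G' x 3 -> '3G'
  i=25: run of 'F' x 3 -> '3F'

RLE = 8E3G4A7E3G3F


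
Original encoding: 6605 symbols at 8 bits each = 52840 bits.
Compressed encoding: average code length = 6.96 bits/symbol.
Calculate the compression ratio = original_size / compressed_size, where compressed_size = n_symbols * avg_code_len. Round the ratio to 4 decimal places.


original_size = n_symbols * orig_bits = 6605 * 8 = 52840 bits
compressed_size = n_symbols * avg_code_len = 6605 * 6.96 = 45970.8 bits
ratio = original_size / compressed_size = 52840 / 45970.8 = 1.1494

Compression ratio = 1.1494


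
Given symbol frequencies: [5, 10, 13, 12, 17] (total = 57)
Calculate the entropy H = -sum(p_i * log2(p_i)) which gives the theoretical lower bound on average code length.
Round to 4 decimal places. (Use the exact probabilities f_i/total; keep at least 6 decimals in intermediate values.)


Per-symbol terms -p_i * log2(p_i) with p_i = f_i/57:
  p = 5/57 = 0.087719: log2(p) = -3.510962, -p*log2(p) = 0.307979
  p = 10/57 = 0.175439: log2(p) = -2.510962, -p*log2(p) = 0.440520
  p = 13/57 = 0.228070: log2(p) = -2.132450, -p*log2(p) = 0.486348
  p = 12/57 = 0.210526: log2(p) = -2.247928, -p*log2(p) = 0.473248
  p = 17/57 = 0.298246: log2(p) = -1.745427, -p*log2(p) = 0.520566
H = 0.307979 + 0.440520 + 0.486348 + 0.473248 + 0.520566 = 2.228661

H = 2.2287 bits/symbol


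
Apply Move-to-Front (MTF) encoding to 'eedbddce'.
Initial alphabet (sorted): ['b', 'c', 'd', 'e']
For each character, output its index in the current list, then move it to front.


MTF encoding:
'e': index 3 in ['b', 'c', 'd', 'e'] -> ['e', 'b', 'c', 'd']
'e': index 0 in ['e', 'b', 'c', 'd'] -> ['e', 'b', 'c', 'd']
'd': index 3 in ['e', 'b', 'c', 'd'] -> ['d', 'e', 'b', 'c']
'b': index 2 in ['d', 'e', 'b', 'c'] -> ['b', 'd', 'e', 'c']
'd': index 1 in ['b', 'd', 'e', 'c'] -> ['d', 'b', 'e', 'c']
'd': index 0 in ['d', 'b', 'e', 'c'] -> ['d', 'b', 'e', 'c']
'c': index 3 in ['d', 'b', 'e', 'c'] -> ['c', 'd', 'b', 'e']
'e': index 3 in ['c', 'd', 'b', 'e'] -> ['e', 'c', 'd', 'b']


Output: [3, 0, 3, 2, 1, 0, 3, 3]


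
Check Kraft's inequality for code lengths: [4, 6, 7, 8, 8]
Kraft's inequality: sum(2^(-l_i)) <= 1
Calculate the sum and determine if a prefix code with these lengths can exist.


Sum = 2^(-4) + 2^(-6) + 2^(-7) + 2^(-8) + 2^(-8)
    = 0.0625 + 0.015625 + 0.0078125 + 0.00390625 + 0.00390625
    = 24/256 = 0.09375
Since 0.09375 <= 1, Kraft's inequality IS satisfied.
A prefix code with these lengths CAN exist.

Kraft sum = 0.09375. Satisfied.


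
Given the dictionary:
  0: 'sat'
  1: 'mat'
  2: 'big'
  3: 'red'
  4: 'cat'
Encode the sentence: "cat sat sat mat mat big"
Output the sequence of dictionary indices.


Look up each word in the dictionary:
  'cat' -> 4
  'sat' -> 0
  'sat' -> 0
  'mat' -> 1
  'mat' -> 1
  'big' -> 2

Encoded: [4, 0, 0, 1, 1, 2]


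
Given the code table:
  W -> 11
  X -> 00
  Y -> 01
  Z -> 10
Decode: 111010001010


Decoding:
11 -> W
10 -> Z
10 -> Z
00 -> X
10 -> Z
10 -> Z


Result: WZZXZZ


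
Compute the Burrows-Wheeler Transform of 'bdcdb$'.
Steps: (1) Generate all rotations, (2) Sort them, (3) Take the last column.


Rotations (sorted):
  0: $bdcdb -> last char: b
  1: b$bdcd -> last char: d
  2: bdcdb$ -> last char: $
  3: cdb$bd -> last char: d
  4: db$bdc -> last char: c
  5: dcdb$b -> last char: b


BWT = bd$dcb


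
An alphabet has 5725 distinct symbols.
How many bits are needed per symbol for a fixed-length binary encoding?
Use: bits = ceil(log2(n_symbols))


log2(5725) = 12.4831
Bracket: 2^12 = 4096 < 5725 <= 2^13 = 8192
So ceil(log2(5725)) = 13

bits = ceil(log2(5725)) = ceil(12.4831) = 13 bits


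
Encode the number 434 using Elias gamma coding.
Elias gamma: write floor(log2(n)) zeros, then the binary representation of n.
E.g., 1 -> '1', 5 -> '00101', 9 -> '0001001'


num_bits = floor(log2(434)) + 1 = 9
leading_zeros = num_bits - 1 = 8
binary(434) = 110110010

Elias gamma(434) = '00000000' + '110110010' = 00000000110110010 (17 bits)


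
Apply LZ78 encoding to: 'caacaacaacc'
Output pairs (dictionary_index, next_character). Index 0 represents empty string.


LZ78 encoding steps:
Dictionary: {0: ''}
Step 1: w='' (idx 0), next='c' -> output (0, 'c'), add 'c' as idx 1
Step 2: w='' (idx 0), next='a' -> output (0, 'a'), add 'a' as idx 2
Step 3: w='a' (idx 2), next='c' -> output (2, 'c'), add 'ac' as idx 3
Step 4: w='a' (idx 2), next='a' -> output (2, 'a'), add 'aa' as idx 4
Step 5: w='c' (idx 1), next='a' -> output (1, 'a'), add 'ca' as idx 5
Step 6: w='ac' (idx 3), next='c' -> output (3, 'c'), add 'acc' as idx 6


Encoded: [(0, 'c'), (0, 'a'), (2, 'c'), (2, 'a'), (1, 'a'), (3, 'c')]


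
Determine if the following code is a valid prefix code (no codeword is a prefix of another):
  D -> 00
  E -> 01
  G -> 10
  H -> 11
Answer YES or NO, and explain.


Checking each pair (does one codeword prefix another?):
  D='00' vs E='01': no prefix
  D='00' vs G='10': no prefix
  D='00' vs H='11': no prefix
  E='01' vs D='00': no prefix
  E='01' vs G='10': no prefix
  E='01' vs H='11': no prefix
  G='10' vs D='00': no prefix
  G='10' vs E='01': no prefix
  G='10' vs H='11': no prefix
  H='11' vs D='00': no prefix
  H='11' vs E='01': no prefix
  H='11' vs G='10': no prefix
No violation found over all pairs.

YES -- this is a valid prefix code. No codeword is a prefix of any other codeword.


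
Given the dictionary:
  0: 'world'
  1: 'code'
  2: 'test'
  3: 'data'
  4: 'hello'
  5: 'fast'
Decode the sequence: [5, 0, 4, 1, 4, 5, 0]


Look up each index in the dictionary:
  5 -> 'fast'
  0 -> 'world'
  4 -> 'hello'
  1 -> 'code'
  4 -> 'hello'
  5 -> 'fast'
  0 -> 'world'

Decoded: "fast world hello code hello fast world"


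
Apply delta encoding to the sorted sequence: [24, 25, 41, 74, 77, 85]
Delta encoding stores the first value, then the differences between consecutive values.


First value: 24
Deltas:
  25 - 24 = 1
  41 - 25 = 16
  74 - 41 = 33
  77 - 74 = 3
  85 - 77 = 8


Delta encoded: [24, 1, 16, 33, 3, 8]


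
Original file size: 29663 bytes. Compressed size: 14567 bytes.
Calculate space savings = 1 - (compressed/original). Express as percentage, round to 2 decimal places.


ratio = compressed/original = 14567/29663 = 0.491083
savings = 1 - ratio = 1 - 0.491083 = 0.508917
as a percentage: 0.508917 * 100 = 50.89%

Space savings = 1 - 14567/29663 = 50.89%


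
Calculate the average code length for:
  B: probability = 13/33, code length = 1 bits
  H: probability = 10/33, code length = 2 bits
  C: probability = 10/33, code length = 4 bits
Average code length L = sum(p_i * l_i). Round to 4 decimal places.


Weighted contributions p_i * l_i:
  B: (13/33) * 1 = 13/33
  H: (10/33) * 2 = 20/33
  C: (10/33) * 4 = 40/33
Sum = (13 + 20 + 40)/33 = 73/33

L = 73/33 = 2.2121 bits/symbol


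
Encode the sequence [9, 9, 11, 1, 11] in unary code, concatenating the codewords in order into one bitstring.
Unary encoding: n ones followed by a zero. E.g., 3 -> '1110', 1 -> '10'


Encode each number as n ones followed by a terminating 0:
  9 -> 1111111110 (10 bits)
  9 -> 1111111110 (10 bits)
  11 -> 111111111110 (12 bits)
  1 -> 10 (2 bits)
  11 -> 111111111110 (12 bits)
Total length = 10 + 10 + 12 + 2 + 12 = 46 bits.

Unary([9, 9, 11, 1, 11]) = 1111111110111111111011111111111010111111111110 (46 bits)


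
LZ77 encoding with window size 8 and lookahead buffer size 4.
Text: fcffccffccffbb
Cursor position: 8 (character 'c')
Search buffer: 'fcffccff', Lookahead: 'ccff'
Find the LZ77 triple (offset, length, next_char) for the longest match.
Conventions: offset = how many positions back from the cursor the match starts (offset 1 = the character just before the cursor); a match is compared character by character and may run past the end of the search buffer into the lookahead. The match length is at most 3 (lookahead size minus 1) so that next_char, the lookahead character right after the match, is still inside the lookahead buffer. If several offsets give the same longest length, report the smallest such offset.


Try each offset into the search buffer:
  offset=1 (pos 7, char 'f'): match length 0
  offset=2 (pos 6, char 'f'): match length 0
  offset=3 (pos 5, char 'c'): match length 1
  offset=4 (pos 4, char 'c'): match length 3
  offset=5 (pos 3, char 'f'): match length 0
  offset=6 (pos 2, char 'f'): match length 0
  offset=7 (pos 1, char 'c'): match length 1
  offset=8 (pos 0, char 'f'): match length 0
Longest match has length 3 at offset 4.
next_char = character at position 8 + 3 = 11 -> 'f'

Best match: offset=4, length=3 (matching 'ccf' starting at position 4)
LZ77 triple: (4, 3, 'f')


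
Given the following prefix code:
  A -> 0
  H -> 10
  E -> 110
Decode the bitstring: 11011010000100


Decoding step by step:
Bits 110 -> E
Bits 110 -> E
Bits 10 -> H
Bits 0 -> A
Bits 0 -> A
Bits 0 -> A
Bits 10 -> H
Bits 0 -> A


Decoded message: EEHAAAHA


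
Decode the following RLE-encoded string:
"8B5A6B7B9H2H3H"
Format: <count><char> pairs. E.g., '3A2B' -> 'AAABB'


Expanding each <count><char> pair:
  8B -> 'BBBBBBBB'
  5A -> 'AAAAA'
  6B -> 'BBBBBB'
  7B -> 'BBBBBBB'
  9H -> 'HHHHHHHHH'
  2H -> 'HH'
  3H -> 'HHH'

Decoded = BBBBBBBBAAAAABBBBBBBBBBBBBHHHHHHHHHHHHHH


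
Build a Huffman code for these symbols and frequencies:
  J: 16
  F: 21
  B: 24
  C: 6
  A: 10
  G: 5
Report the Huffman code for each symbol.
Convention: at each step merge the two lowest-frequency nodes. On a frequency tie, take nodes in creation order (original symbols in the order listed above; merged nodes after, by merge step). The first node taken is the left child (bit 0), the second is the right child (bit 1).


Huffman tree construction:
Step 1: Merge G(5) + C(6) = 11
Step 2: Merge A(10) + (G+C)(11) = 21
Step 3: Merge J(16) + F(21) = 37
Step 4: Merge (A+(G+C))(21) + B(24) = 45
Step 5: Merge (J+F)(37) + ((A+(G+C))+B)(45) = 82
Read each symbol's code off the tree from the root (left child = 0, right child = 1).

Codes:
  J: 00 (length 2)
  F: 01 (length 2)
  B: 11 (length 2)
  C: 1011 (length 4)
  A: 100 (length 3)
  G: 1010 (length 4)
Average code length: 196/82 = 2.3902 bits/symbol


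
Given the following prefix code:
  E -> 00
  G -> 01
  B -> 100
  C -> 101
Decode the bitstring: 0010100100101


Decoding step by step:
Bits 00 -> E
Bits 101 -> C
Bits 00 -> E
Bits 100 -> B
Bits 101 -> C


Decoded message: ECEBC


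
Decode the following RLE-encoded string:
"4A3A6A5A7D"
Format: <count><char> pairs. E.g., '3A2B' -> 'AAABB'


Expanding each <count><char> pair:
  4A -> 'AAAA'
  3A -> 'AAA'
  6A -> 'AAAAAA'
  5A -> 'AAAAA'
  7D -> 'DDDDDDD'

Decoded = AAAAAAAAAAAAAAAAAADDDDDDD


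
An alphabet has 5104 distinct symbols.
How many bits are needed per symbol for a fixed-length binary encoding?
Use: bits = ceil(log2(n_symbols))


log2(5104) = 12.3174
Bracket: 2^12 = 4096 < 5104 <= 2^13 = 8192
So ceil(log2(5104)) = 13

bits = ceil(log2(5104)) = ceil(12.3174) = 13 bits


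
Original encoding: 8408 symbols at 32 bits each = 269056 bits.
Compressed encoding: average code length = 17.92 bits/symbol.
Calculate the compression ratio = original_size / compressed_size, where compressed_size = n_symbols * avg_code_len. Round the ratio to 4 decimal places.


original_size = n_symbols * orig_bits = 8408 * 32 = 269056 bits
compressed_size = n_symbols * avg_code_len = 8408 * 17.92 = 150671.36 bits
ratio = original_size / compressed_size = 269056 / 150671.36 = 1.7857

Compression ratio = 1.7857


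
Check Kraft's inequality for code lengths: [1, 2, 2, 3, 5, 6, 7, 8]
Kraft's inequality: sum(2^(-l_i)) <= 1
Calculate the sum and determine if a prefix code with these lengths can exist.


Sum = 2^(-1) + 2^(-2) + 2^(-2) + 2^(-3) + 2^(-5) + 2^(-6) + 2^(-7) + 2^(-8)
    = 0.5 + 0.25 + 0.25 + 0.125 + 0.03125 + 0.015625 + 0.0078125 + 0.00390625
    = 303/256 = 1.18359375
Since 1.18359375 > 1, Kraft's inequality is NOT satisfied.
A prefix code with these lengths CANNOT exist.

Kraft sum = 1.18359375. Not satisfied.


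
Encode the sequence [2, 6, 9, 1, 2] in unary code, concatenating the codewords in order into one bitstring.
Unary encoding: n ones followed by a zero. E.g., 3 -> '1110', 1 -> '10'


Encode each number as n ones followed by a terminating 0:
  2 -> 110 (3 bits)
  6 -> 1111110 (7 bits)
  9 -> 1111111110 (10 bits)
  1 -> 10 (2 bits)
  2 -> 110 (3 bits)
Total length = 3 + 7 + 10 + 2 + 3 = 25 bits.

Unary([2, 6, 9, 1, 2]) = 1101111110111111111010110 (25 bits)


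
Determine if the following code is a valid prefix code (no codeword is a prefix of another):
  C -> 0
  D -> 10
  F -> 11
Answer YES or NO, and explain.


Checking each pair (does one codeword prefix another?):
  C='0' vs D='10': no prefix
  C='0' vs F='11': no prefix
  D='10' vs C='0': no prefix
  D='10' vs F='11': no prefix
  F='11' vs C='0': no prefix
  F='11' vs D='10': no prefix
No violation found over all pairs.

YES -- this is a valid prefix code. No codeword is a prefix of any other codeword.


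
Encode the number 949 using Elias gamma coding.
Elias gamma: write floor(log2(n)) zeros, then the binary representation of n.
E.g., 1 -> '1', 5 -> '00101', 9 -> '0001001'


num_bits = floor(log2(949)) + 1 = 10
leading_zeros = num_bits - 1 = 9
binary(949) = 1110110101

Elias gamma(949) = '000000000' + '1110110101' = 0000000001110110101 (19 bits)


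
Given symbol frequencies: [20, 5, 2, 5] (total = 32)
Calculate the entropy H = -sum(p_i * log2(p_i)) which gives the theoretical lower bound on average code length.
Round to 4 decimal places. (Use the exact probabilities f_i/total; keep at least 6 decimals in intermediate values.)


Per-symbol terms -p_i * log2(p_i) with p_i = f_i/32:
  p = 20/32 = 0.625000: log2(p) = -0.678072, -p*log2(p) = 0.423795
  p = 5/32 = 0.156250: log2(p) = -2.678072, -p*log2(p) = 0.418449
  p = 2/32 = 0.062500: log2(p) = -4.000000, -p*log2(p) = 0.250000
  p = 5/32 = 0.156250: log2(p) = -2.678072, -p*log2(p) = 0.418449
H = 0.423795 + 0.418449 + 0.250000 + 0.418449 = 1.510693

H = 1.5107 bits/symbol


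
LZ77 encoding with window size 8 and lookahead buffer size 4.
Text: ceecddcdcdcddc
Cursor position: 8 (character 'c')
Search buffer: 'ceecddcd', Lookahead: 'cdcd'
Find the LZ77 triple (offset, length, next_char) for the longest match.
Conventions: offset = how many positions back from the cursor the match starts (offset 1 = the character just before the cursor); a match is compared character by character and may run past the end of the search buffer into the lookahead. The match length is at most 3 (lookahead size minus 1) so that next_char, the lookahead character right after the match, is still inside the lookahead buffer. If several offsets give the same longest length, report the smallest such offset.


Try each offset into the search buffer:
  offset=1 (pos 7, char 'd'): match length 0
  offset=2 (pos 6, char 'c'): match length 3
  offset=3 (pos 5, char 'd'): match length 0
  offset=4 (pos 4, char 'd'): match length 0
  offset=5 (pos 3, char 'c'): match length 2
  offset=6 (pos 2, char 'e'): match length 0
  offset=7 (pos 1, char 'e'): match length 0
  offset=8 (pos 0, char 'c'): match length 1
Longest match has length 3 at offset 2.
next_char = character at position 8 + 3 = 11 -> 'd'

Best match: offset=2, length=3 (matching 'cdc' starting at position 6)
LZ77 triple: (2, 3, 'd')


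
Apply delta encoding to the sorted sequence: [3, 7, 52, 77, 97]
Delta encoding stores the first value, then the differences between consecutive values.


First value: 3
Deltas:
  7 - 3 = 4
  52 - 7 = 45
  77 - 52 = 25
  97 - 77 = 20


Delta encoded: [3, 4, 45, 25, 20]


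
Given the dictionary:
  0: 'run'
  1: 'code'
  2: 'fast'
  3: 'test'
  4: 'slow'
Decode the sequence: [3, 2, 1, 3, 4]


Look up each index in the dictionary:
  3 -> 'test'
  2 -> 'fast'
  1 -> 'code'
  3 -> 'test'
  4 -> 'slow'

Decoded: "test fast code test slow"


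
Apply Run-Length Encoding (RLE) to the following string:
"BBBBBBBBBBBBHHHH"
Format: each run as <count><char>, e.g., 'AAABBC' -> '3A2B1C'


Scanning runs left to right:
  i=0: run of 'B' x 12 -> '12B'
  i=12: run of 'H' x 4 -> '4H'

RLE = 12B4H


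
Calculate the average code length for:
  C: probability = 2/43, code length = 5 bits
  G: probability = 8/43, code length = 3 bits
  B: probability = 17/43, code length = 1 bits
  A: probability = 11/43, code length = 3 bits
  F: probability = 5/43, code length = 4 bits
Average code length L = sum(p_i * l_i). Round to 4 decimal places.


Weighted contributions p_i * l_i:
  C: (2/43) * 5 = 10/43
  G: (8/43) * 3 = 24/43
  B: (17/43) * 1 = 17/43
  A: (11/43) * 3 = 33/43
  F: (5/43) * 4 = 20/43
Sum = (10 + 24 + 17 + 33 + 20)/43 = 104/43

L = 104/43 = 2.4186 bits/symbol


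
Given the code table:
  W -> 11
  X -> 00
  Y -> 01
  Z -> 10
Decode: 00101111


Decoding:
00 -> X
10 -> Z
11 -> W
11 -> W


Result: XZWW


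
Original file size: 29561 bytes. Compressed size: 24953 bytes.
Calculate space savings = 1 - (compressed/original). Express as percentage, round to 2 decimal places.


ratio = compressed/original = 24953/29561 = 0.844119
savings = 1 - ratio = 1 - 0.844119 = 0.155881
as a percentage: 0.155881 * 100 = 15.59%

Space savings = 1 - 24953/29561 = 15.59%


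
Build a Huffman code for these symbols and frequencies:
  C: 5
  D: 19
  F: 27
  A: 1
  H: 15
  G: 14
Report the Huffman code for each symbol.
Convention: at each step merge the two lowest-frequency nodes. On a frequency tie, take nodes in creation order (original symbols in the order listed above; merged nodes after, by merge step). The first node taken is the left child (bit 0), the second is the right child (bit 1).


Huffman tree construction:
Step 1: Merge A(1) + C(5) = 6
Step 2: Merge (A+C)(6) + G(14) = 20
Step 3: Merge H(15) + D(19) = 34
Step 4: Merge ((A+C)+G)(20) + F(27) = 47
Step 5: Merge (H+D)(34) + (((A+C)+G)+F)(47) = 81
Read each symbol's code off the tree from the root (left child = 0, right child = 1).

Codes:
  C: 1001 (length 4)
  D: 01 (length 2)
  F: 11 (length 2)
  A: 1000 (length 4)
  H: 00 (length 2)
  G: 101 (length 3)
Average code length: 188/81 = 2.3210 bits/symbol


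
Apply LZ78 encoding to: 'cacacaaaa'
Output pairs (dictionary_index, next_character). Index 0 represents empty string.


LZ78 encoding steps:
Dictionary: {0: ''}
Step 1: w='' (idx 0), next='c' -> output (0, 'c'), add 'c' as idx 1
Step 2: w='' (idx 0), next='a' -> output (0, 'a'), add 'a' as idx 2
Step 3: w='c' (idx 1), next='a' -> output (1, 'a'), add 'ca' as idx 3
Step 4: w='ca' (idx 3), next='a' -> output (3, 'a'), add 'caa' as idx 4
Step 5: w='a' (idx 2), next='a' -> output (2, 'a'), add 'aa' as idx 5


Encoded: [(0, 'c'), (0, 'a'), (1, 'a'), (3, 'a'), (2, 'a')]


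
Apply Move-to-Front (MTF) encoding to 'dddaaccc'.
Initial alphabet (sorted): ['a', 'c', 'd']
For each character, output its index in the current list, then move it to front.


MTF encoding:
'd': index 2 in ['a', 'c', 'd'] -> ['d', 'a', 'c']
'd': index 0 in ['d', 'a', 'c'] -> ['d', 'a', 'c']
'd': index 0 in ['d', 'a', 'c'] -> ['d', 'a', 'c']
'a': index 1 in ['d', 'a', 'c'] -> ['a', 'd', 'c']
'a': index 0 in ['a', 'd', 'c'] -> ['a', 'd', 'c']
'c': index 2 in ['a', 'd', 'c'] -> ['c', 'a', 'd']
'c': index 0 in ['c', 'a', 'd'] -> ['c', 'a', 'd']
'c': index 0 in ['c', 'a', 'd'] -> ['c', 'a', 'd']


Output: [2, 0, 0, 1, 0, 2, 0, 0]
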